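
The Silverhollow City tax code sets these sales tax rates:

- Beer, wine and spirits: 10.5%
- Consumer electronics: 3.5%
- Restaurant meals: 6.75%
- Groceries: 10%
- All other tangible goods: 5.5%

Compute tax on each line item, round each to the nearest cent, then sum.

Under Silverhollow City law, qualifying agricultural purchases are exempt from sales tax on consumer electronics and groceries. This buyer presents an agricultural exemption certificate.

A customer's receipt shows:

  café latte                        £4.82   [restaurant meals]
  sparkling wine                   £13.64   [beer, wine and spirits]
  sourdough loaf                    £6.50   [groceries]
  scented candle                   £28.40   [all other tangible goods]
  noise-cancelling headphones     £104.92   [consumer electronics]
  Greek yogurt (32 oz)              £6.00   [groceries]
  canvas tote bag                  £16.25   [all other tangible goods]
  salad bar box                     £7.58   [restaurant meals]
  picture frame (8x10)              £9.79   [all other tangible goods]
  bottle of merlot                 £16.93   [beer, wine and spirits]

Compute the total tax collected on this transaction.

Café latte £4.82: restaurant meals → 6.75% → £0.33
Sparkling wine £13.64: beer, wine and spirits → 10.5% → £1.43
Sourdough loaf £6.50: groceries, buyer-exempt → 0% → £0.00
Scented candle £28.40: all other tangible goods → 5.5% → £1.56
Noise-cancelling headphones £104.92: consumer electronics, buyer-exempt → 0% → £0.00
Greek yogurt (32 oz) £6.00: groceries, buyer-exempt → 0% → £0.00
Canvas tote bag £16.25: all other tangible goods → 5.5% → £0.89
Salad bar box £7.58: restaurant meals → 6.75% → £0.51
Picture frame (8x10) £9.79: all other tangible goods → 5.5% → £0.54
Bottle of merlot £16.93: beer, wine and spirits → 10.5% → £1.78
Total tax = £0.33 + £1.43 + £1.56 + £0.89 + £0.51 + £0.54 + £1.78 = £7.04

£7.04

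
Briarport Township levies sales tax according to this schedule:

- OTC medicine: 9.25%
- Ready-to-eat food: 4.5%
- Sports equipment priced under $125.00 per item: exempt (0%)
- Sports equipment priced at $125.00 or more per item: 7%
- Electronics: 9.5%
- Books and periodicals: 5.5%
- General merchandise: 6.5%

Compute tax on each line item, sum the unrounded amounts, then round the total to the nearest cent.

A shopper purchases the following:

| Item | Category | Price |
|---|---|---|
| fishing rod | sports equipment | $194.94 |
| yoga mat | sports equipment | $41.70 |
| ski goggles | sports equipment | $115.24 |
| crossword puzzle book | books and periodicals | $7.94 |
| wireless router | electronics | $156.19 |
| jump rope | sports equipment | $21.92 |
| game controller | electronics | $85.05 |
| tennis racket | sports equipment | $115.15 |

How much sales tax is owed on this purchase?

$37.00

Fishing rod $194.94: sports equipment, $125.00 or more → 7% → $13.6458
Yoga mat $41.70: sports equipment, under $125.00 → 0% → $0.00
Ski goggles $115.24: sports equipment, under $125.00 → 0% → $0.00
Crossword puzzle book $7.94: books and periodicals → 5.5% → $0.4367
Wireless router $156.19: electronics → 9.5% → $14.83805
Jump rope $21.92: sports equipment, under $125.00 → 0% → $0.00
Game controller $85.05: electronics → 9.5% → $8.07975
Tennis racket $115.15: sports equipment, under $125.00 → 0% → $0.00
Unrounded tax sum = $37.0003 → $37.00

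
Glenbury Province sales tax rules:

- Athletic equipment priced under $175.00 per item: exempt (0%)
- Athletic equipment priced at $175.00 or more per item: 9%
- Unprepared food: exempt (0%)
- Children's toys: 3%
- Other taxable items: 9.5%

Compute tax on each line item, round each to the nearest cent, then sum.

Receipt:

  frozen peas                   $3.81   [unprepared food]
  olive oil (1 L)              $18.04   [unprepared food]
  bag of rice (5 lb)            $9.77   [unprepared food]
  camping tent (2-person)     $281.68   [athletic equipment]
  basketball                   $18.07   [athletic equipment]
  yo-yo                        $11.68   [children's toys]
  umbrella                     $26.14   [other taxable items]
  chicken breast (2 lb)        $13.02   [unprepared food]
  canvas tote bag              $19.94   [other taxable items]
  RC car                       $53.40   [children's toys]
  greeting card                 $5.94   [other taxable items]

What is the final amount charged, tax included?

$493.72

Frozen peas $3.81: unprepared food → 0% → $0.00
Olive oil (1 L) $18.04: unprepared food → 0% → $0.00
Bag of rice (5 lb) $9.77: unprepared food → 0% → $0.00
Camping tent (2-person) $281.68: athletic equipment, $175.00 or more → 9% → $25.35
Basketball $18.07: athletic equipment, under $175.00 → 0% → $0.00
Yo-yo $11.68: children's toys → 3% → $0.35
Umbrella $26.14: other taxable items → 9.5% → $2.48
Chicken breast (2 lb) $13.02: unprepared food → 0% → $0.00
Canvas tote bag $19.94: other taxable items → 9.5% → $1.89
RC car $53.40: children's toys → 3% → $1.60
Greeting card $5.94: other taxable items → 9.5% → $0.56
Subtotal = $461.49; tax = $32.23; total due = $493.72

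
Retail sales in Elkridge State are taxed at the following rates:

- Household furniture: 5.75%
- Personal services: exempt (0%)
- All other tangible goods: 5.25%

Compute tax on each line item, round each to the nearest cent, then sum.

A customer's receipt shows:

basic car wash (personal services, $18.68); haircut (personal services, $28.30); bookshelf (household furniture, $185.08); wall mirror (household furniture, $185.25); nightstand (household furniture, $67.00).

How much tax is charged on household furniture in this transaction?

$25.14

Bookshelf $185.08: household furniture → 5.75% → $10.64
Wall mirror $185.25: household furniture → 5.75% → $10.65
Nightstand $67.00: household furniture → 5.75% → $3.85
Tax on household furniture = $10.64 + $10.65 + $3.85 = $25.14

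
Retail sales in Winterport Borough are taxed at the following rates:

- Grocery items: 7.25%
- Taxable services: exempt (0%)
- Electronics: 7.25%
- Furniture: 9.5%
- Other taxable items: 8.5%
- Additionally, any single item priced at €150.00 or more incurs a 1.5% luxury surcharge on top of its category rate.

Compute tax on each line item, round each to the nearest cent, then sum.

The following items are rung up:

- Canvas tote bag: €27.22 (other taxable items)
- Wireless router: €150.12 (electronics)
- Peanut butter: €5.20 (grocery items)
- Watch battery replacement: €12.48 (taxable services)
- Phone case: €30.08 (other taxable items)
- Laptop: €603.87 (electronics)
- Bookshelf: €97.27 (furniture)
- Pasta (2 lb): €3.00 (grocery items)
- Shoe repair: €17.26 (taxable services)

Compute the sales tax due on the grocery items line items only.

Peanut butter €5.20: grocery items → 7.25% → €0.38
Pasta (2 lb) €3.00: grocery items → 7.25% → €0.22
Tax on grocery items = €0.38 + €0.22 = €0.60

€0.60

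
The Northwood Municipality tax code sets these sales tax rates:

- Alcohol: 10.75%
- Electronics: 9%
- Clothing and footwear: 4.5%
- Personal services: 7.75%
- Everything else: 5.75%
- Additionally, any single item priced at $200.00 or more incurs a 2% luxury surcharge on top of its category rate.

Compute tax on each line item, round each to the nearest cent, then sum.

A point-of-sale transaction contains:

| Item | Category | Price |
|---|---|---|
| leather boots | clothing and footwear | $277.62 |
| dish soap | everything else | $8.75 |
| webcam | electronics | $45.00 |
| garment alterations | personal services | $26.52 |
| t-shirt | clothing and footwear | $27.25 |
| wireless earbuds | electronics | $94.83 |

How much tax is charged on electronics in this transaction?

Webcam $45.00: electronics → 9% → $4.05
Wireless earbuds $94.83: electronics → 9% → $8.53
Tax on electronics = $4.05 + $8.53 = $12.58

$12.58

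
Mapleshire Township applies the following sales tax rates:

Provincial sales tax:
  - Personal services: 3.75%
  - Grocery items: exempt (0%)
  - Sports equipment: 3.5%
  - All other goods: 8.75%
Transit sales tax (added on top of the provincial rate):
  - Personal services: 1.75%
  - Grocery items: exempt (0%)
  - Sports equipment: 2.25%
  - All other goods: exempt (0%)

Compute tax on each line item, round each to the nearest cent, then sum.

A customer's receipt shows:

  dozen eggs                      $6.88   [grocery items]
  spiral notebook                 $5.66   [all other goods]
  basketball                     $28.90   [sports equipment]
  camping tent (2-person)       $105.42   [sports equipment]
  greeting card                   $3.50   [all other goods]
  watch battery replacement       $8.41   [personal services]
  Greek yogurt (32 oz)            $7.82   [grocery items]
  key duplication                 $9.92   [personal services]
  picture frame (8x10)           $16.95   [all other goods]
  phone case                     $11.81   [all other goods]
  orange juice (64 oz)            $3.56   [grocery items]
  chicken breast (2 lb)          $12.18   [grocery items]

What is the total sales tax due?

Dozen eggs $6.88: grocery items → 0% + 0% transit = 0% → $0.00
Spiral notebook $5.66: all other goods → 8.75% + 0% transit = 8.75% → $0.50
Basketball $28.90: sports equipment → 3.5% + 2.25% transit = 5.75% → $1.66
Camping tent (2-person) $105.42: sports equipment → 3.5% + 2.25% transit = 5.75% → $6.06
Greeting card $3.50: all other goods → 8.75% + 0% transit = 8.75% → $0.31
Watch battery replacement $8.41: personal services → 3.75% + 1.75% transit = 5.5% → $0.46
Greek yogurt (32 oz) $7.82: grocery items → 0% + 0% transit = 0% → $0.00
Key duplication $9.92: personal services → 3.75% + 1.75% transit = 5.5% → $0.55
Picture frame (8x10) $16.95: all other goods → 8.75% + 0% transit = 8.75% → $1.48
Phone case $11.81: all other goods → 8.75% + 0% transit = 8.75% → $1.03
Orange juice (64 oz) $3.56: grocery items → 0% + 0% transit = 0% → $0.00
Chicken breast (2 lb) $12.18: grocery items → 0% + 0% transit = 0% → $0.00
Total tax = $0.50 + $1.66 + $6.06 + $0.31 + $0.46 + $0.55 + $1.48 + $1.03 = $12.05

$12.05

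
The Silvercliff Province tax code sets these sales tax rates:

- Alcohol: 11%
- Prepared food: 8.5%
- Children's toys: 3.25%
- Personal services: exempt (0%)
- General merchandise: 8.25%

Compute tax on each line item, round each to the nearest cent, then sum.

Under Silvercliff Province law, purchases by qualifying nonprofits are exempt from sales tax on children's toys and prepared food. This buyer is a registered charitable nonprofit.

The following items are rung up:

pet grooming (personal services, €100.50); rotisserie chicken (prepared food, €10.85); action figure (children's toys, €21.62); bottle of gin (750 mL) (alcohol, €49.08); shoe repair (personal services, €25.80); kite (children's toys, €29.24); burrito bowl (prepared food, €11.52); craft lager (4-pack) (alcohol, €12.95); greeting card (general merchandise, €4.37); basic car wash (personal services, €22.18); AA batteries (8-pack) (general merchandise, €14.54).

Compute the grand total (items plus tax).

Pet grooming €100.50: personal services → 0% → €0.00
Rotisserie chicken €10.85: prepared food, buyer-exempt → 0% → €0.00
Action figure €21.62: children's toys, buyer-exempt → 0% → €0.00
Bottle of gin (750 mL) €49.08: alcohol → 11% → €5.40
Shoe repair €25.80: personal services → 0% → €0.00
Kite €29.24: children's toys, buyer-exempt → 0% → €0.00
Burrito bowl €11.52: prepared food, buyer-exempt → 0% → €0.00
Craft lager (4-pack) €12.95: alcohol → 11% → €1.42
Greeting card €4.37: general merchandise → 8.25% → €0.36
Basic car wash €22.18: personal services → 0% → €0.00
AA batteries (8-pack) €14.54: general merchandise → 8.25% → €1.20
Subtotal = €302.65; tax = €8.38; total due = €311.03

€311.03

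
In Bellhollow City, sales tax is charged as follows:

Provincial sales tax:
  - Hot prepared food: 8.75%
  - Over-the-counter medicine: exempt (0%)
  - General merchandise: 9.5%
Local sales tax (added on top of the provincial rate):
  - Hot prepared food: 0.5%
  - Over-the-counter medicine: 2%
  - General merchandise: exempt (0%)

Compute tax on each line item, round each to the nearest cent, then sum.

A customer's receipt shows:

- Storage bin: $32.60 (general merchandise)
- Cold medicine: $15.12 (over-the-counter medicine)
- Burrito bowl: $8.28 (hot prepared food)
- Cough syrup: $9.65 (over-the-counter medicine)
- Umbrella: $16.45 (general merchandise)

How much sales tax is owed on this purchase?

Storage bin $32.60: general merchandise → 9.5% + 0% local = 9.5% → $3.10
Cold medicine $15.12: over-the-counter medicine → 0% + 2% local = 2% → $0.30
Burrito bowl $8.28: hot prepared food → 8.75% + 0.5% local = 9.25% → $0.77
Cough syrup $9.65: over-the-counter medicine → 0% + 2% local = 2% → $0.19
Umbrella $16.45: general merchandise → 9.5% + 0% local = 9.5% → $1.56
Total tax = $3.10 + $0.30 + $0.77 + $0.19 + $1.56 = $5.92

$5.92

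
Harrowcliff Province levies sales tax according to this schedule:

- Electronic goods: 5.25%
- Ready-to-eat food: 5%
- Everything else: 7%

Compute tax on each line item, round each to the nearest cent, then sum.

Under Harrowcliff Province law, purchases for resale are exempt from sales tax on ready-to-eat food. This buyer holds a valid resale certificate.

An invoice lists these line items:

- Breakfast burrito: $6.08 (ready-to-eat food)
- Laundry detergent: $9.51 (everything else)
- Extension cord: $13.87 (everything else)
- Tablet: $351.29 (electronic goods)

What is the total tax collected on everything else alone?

$1.64

Laundry detergent $9.51: everything else → 7% → $0.67
Extension cord $13.87: everything else → 7% → $0.97
Tax on everything else = $0.67 + $0.97 = $1.64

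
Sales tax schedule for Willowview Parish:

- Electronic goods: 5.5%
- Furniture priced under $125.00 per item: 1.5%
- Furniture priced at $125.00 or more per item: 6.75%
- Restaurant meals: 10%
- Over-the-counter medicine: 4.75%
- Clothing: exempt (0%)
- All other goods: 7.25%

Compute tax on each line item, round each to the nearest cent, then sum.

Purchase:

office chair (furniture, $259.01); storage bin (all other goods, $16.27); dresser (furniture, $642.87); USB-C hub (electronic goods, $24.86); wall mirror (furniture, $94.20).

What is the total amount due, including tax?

Office chair $259.01: furniture, $125.00 or more → 6.75% → $17.48
Storage bin $16.27: all other goods → 7.25% → $1.18
Dresser $642.87: furniture, $125.00 or more → 6.75% → $43.39
USB-C hub $24.86: electronic goods → 5.5% → $1.37
Wall mirror $94.20: furniture, under $125.00 → 1.5% → $1.41
Subtotal = $1037.21; tax = $64.83; total due = $1102.04

$1102.04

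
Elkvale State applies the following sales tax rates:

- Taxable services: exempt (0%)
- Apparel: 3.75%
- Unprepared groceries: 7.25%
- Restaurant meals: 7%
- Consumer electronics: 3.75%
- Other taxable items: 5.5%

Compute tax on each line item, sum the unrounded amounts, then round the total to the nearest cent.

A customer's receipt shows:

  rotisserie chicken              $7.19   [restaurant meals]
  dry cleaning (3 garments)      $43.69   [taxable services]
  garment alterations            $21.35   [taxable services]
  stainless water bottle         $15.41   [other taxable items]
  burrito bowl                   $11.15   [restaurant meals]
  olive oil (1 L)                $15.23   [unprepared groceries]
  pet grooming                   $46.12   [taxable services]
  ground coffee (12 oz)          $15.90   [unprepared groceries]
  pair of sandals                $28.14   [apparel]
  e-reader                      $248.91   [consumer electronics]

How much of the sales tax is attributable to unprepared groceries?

$2.26

Olive oil (1 L) $15.23: unprepared groceries → 7.25% → $1.104175
Ground coffee (12 oz) $15.90: unprepared groceries → 7.25% → $1.15275
Tax on unprepared groceries: unrounded sum = $2.256925 → $2.26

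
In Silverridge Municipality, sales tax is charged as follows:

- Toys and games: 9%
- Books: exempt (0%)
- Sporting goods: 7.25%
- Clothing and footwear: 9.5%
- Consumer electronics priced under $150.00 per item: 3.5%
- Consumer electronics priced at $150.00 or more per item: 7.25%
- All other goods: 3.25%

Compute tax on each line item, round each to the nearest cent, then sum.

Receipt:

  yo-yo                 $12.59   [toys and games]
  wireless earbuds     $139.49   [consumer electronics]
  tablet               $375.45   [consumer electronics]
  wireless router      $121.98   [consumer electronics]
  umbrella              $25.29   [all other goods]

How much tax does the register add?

Yo-yo $12.59: toys and games → 9% → $1.13
Wireless earbuds $139.49: consumer electronics, under $150.00 → 3.5% → $4.88
Tablet $375.45: consumer electronics, $150.00 or more → 7.25% → $27.22
Wireless router $121.98: consumer electronics, under $150.00 → 3.5% → $4.27
Umbrella $25.29: all other goods → 3.25% → $0.82
Total tax = $1.13 + $4.88 + $27.22 + $4.27 + $0.82 = $38.32

$38.32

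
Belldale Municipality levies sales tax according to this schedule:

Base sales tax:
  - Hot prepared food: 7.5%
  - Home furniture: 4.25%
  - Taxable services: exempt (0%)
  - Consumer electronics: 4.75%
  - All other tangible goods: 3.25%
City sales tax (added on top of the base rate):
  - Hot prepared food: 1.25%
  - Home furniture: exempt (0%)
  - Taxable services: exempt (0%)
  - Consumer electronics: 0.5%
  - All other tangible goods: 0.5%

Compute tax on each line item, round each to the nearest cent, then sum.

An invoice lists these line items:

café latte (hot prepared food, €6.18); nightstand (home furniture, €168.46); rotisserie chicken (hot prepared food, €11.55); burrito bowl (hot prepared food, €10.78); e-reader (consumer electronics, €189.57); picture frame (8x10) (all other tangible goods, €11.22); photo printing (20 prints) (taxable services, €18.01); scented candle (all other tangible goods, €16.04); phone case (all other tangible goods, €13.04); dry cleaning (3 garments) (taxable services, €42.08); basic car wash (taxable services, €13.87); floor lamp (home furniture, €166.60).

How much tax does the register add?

Café latte €6.18: hot prepared food → 7.5% + 1.25% city = 8.75% → €0.54
Nightstand €168.46: home furniture → 4.25% + 0% city = 4.25% → €7.16
Rotisserie chicken €11.55: hot prepared food → 7.5% + 1.25% city = 8.75% → €1.01
Burrito bowl €10.78: hot prepared food → 7.5% + 1.25% city = 8.75% → €0.94
E-reader €189.57: consumer electronics → 4.75% + 0.5% city = 5.25% → €9.95
Picture frame (8x10) €11.22: all other tangible goods → 3.25% + 0.5% city = 3.75% → €0.42
Photo printing (20 prints) €18.01: taxable services → 0% + 0% city = 0% → €0.00
Scented candle €16.04: all other tangible goods → 3.25% + 0.5% city = 3.75% → €0.60
Phone case €13.04: all other tangible goods → 3.25% + 0.5% city = 3.75% → €0.49
Dry cleaning (3 garments) €42.08: taxable services → 0% + 0% city = 0% → €0.00
Basic car wash €13.87: taxable services → 0% + 0% city = 0% → €0.00
Floor lamp €166.60: home furniture → 4.25% + 0% city = 4.25% → €7.08
Total tax = €0.54 + €7.16 + €1.01 + €0.94 + €9.95 + €0.42 + €0.60 + €0.49 + €7.08 = €28.19

€28.19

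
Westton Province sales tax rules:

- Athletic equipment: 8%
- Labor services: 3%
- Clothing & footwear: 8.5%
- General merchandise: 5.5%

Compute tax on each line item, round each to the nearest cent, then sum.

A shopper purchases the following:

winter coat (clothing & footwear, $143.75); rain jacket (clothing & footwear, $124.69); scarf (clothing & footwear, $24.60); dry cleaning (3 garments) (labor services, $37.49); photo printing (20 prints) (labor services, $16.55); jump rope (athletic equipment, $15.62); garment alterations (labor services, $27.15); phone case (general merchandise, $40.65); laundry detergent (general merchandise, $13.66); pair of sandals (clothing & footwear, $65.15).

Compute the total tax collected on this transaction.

Winter coat $143.75: clothing & footwear → 8.5% → $12.22
Rain jacket $124.69: clothing & footwear → 8.5% → $10.60
Scarf $24.60: clothing & footwear → 8.5% → $2.09
Dry cleaning (3 garments) $37.49: labor services → 3% → $1.12
Photo printing (20 prints) $16.55: labor services → 3% → $0.50
Jump rope $15.62: athletic equipment → 8% → $1.25
Garment alterations $27.15: labor services → 3% → $0.81
Phone case $40.65: general merchandise → 5.5% → $2.24
Laundry detergent $13.66: general merchandise → 5.5% → $0.75
Pair of sandals $65.15: clothing & footwear → 8.5% → $5.54
Total tax = $12.22 + $10.60 + $2.09 + $1.12 + $0.50 + $1.25 + $0.81 + $2.24 + $0.75 + $5.54 = $37.12

$37.12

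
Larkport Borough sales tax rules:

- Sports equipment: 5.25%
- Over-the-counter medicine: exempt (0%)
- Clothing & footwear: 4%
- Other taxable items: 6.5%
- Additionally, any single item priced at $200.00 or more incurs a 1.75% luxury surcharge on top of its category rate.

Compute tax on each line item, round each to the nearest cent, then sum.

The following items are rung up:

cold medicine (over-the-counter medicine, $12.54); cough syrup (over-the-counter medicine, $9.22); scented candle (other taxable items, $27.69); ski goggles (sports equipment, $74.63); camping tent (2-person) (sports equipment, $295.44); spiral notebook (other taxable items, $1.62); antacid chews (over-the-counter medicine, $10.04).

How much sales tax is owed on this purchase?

Cold medicine $12.54: over-the-counter medicine → 0% → $0.00
Cough syrup $9.22: over-the-counter medicine → 0% → $0.00
Scented candle $27.69: other taxable items → 6.5% → $1.80
Ski goggles $74.63: sports equipment → 5.25% → $3.92
Camping tent (2-person) $295.44: sports equipment → 5.25% + 1.75% surcharge = 7% → $20.68
Spiral notebook $1.62: other taxable items → 6.5% → $0.11
Antacid chews $10.04: over-the-counter medicine → 0% → $0.00
Total tax = $1.80 + $3.92 + $20.68 + $0.11 = $26.51

$26.51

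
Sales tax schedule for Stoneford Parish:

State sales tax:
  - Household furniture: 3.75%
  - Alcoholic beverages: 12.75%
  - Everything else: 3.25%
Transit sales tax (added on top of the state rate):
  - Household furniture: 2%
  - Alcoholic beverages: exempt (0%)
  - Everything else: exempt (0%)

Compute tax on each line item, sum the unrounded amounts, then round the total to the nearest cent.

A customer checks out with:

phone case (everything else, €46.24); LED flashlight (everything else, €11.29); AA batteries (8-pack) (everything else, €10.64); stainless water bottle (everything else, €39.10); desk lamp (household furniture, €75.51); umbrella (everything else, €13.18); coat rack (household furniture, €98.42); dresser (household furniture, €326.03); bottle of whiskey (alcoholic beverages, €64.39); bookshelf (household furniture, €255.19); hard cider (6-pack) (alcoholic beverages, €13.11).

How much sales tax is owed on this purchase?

€57.22

Phone case €46.24: everything else → 3.25% + 0% transit = 3.25% → €1.5028
LED flashlight €11.29: everything else → 3.25% + 0% transit = 3.25% → €0.366925
AA batteries (8-pack) €10.64: everything else → 3.25% + 0% transit = 3.25% → €0.3458
Stainless water bottle €39.10: everything else → 3.25% + 0% transit = 3.25% → €1.27075
Desk lamp €75.51: household furniture → 3.75% + 2% transit = 5.75% → €4.341825
Umbrella €13.18: everything else → 3.25% + 0% transit = 3.25% → €0.42835
Coat rack €98.42: household furniture → 3.75% + 2% transit = 5.75% → €5.65915
Dresser €326.03: household furniture → 3.75% + 2% transit = 5.75% → €18.746725
Bottle of whiskey €64.39: alcoholic beverages → 12.75% + 0% transit = 12.75% → €8.209725
Bookshelf €255.19: household furniture → 3.75% + 2% transit = 5.75% → €14.673425
Hard cider (6-pack) €13.11: alcoholic beverages → 12.75% + 0% transit = 12.75% → €1.671525
Unrounded tax sum = €57.217 → €57.22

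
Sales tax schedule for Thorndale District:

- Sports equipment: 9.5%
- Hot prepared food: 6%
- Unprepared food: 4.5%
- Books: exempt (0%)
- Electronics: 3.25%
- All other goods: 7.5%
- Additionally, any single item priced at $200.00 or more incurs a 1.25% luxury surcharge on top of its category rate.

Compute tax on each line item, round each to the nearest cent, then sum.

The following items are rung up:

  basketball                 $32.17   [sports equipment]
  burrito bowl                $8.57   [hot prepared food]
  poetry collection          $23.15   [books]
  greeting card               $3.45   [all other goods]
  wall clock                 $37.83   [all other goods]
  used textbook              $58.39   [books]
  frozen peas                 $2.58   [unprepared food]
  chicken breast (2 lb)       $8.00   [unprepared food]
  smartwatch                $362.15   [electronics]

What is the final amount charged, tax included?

Basketball $32.17: sports equipment → 9.5% → $3.06
Burrito bowl $8.57: hot prepared food → 6% → $0.51
Poetry collection $23.15: books → 0% → $0.00
Greeting card $3.45: all other goods → 7.5% → $0.26
Wall clock $37.83: all other goods → 7.5% → $2.84
Used textbook $58.39: books → 0% → $0.00
Frozen peas $2.58: unprepared food → 4.5% → $0.12
Chicken breast (2 lb) $8.00: unprepared food → 4.5% → $0.36
Smartwatch $362.15: electronics → 3.25% + 1.25% surcharge = 4.5% → $16.30
Subtotal = $536.29; tax = $23.45; total due = $559.74

$559.74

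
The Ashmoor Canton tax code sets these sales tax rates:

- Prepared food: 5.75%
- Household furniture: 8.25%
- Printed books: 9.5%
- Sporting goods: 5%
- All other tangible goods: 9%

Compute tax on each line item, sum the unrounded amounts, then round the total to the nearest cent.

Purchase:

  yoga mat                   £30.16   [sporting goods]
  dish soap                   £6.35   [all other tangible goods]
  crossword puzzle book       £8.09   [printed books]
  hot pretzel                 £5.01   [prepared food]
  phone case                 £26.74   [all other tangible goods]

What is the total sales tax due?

Yoga mat £30.16: sporting goods → 5% → £1.508
Dish soap £6.35: all other tangible goods → 9% → £0.5715
Crossword puzzle book £8.09: printed books → 9.5% → £0.76855
Hot pretzel £5.01: prepared food → 5.75% → £0.288075
Phone case £26.74: all other tangible goods → 9% → £2.4066
Unrounded tax sum = £5.542725 → £5.54

£5.54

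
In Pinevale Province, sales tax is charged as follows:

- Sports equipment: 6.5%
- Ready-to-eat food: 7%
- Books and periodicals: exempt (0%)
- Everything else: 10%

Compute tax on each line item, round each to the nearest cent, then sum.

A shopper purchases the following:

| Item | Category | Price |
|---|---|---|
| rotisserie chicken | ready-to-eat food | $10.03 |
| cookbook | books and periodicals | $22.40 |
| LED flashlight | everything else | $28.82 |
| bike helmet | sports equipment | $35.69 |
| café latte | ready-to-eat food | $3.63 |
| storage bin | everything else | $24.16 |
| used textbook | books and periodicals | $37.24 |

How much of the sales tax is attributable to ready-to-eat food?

Rotisserie chicken $10.03: ready-to-eat food → 7% → $0.70
Café latte $3.63: ready-to-eat food → 7% → $0.25
Tax on ready-to-eat food = $0.70 + $0.25 = $0.95

$0.95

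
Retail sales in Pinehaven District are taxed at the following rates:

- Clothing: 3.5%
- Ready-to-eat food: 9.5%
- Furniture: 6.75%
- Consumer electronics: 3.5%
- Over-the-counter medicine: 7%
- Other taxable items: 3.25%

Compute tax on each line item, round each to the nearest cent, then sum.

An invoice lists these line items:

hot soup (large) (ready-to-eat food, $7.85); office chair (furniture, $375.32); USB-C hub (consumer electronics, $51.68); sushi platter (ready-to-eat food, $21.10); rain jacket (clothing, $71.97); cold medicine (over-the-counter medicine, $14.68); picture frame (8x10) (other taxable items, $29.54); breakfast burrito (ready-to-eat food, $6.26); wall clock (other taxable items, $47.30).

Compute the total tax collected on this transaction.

$36.53

Hot soup (large) $7.85: ready-to-eat food → 9.5% → $0.75
Office chair $375.32: furniture → 6.75% → $25.33
USB-C hub $51.68: consumer electronics → 3.5% → $1.81
Sushi platter $21.10: ready-to-eat food → 9.5% → $2.00
Rain jacket $71.97: clothing → 3.5% → $2.52
Cold medicine $14.68: over-the-counter medicine → 7% → $1.03
Picture frame (8x10) $29.54: other taxable items → 3.25% → $0.96
Breakfast burrito $6.26: ready-to-eat food → 9.5% → $0.59
Wall clock $47.30: other taxable items → 3.25% → $1.54
Total tax = $0.75 + $25.33 + $1.81 + $2.00 + $2.52 + $1.03 + $0.96 + $0.59 + $1.54 = $36.53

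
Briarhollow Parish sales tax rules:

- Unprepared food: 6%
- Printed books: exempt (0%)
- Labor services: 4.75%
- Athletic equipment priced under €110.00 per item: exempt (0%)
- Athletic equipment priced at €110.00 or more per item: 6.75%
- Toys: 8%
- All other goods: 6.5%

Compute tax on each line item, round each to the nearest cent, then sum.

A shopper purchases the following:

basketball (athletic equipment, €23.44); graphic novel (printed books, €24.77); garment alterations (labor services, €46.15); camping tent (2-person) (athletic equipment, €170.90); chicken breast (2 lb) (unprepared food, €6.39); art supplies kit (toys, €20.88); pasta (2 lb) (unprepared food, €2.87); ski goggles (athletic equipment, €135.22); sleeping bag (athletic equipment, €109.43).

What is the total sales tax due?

€25.08

Basketball €23.44: athletic equipment, under €110.00 → 0% → €0.00
Graphic novel €24.77: printed books → 0% → €0.00
Garment alterations €46.15: labor services → 4.75% → €2.19
Camping tent (2-person) €170.90: athletic equipment, €110.00 or more → 6.75% → €11.54
Chicken breast (2 lb) €6.39: unprepared food → 6% → €0.38
Art supplies kit €20.88: toys → 8% → €1.67
Pasta (2 lb) €2.87: unprepared food → 6% → €0.17
Ski goggles €135.22: athletic equipment, €110.00 or more → 6.75% → €9.13
Sleeping bag €109.43: athletic equipment, under €110.00 → 0% → €0.00
Total tax = €2.19 + €11.54 + €0.38 + €1.67 + €0.17 + €9.13 = €25.08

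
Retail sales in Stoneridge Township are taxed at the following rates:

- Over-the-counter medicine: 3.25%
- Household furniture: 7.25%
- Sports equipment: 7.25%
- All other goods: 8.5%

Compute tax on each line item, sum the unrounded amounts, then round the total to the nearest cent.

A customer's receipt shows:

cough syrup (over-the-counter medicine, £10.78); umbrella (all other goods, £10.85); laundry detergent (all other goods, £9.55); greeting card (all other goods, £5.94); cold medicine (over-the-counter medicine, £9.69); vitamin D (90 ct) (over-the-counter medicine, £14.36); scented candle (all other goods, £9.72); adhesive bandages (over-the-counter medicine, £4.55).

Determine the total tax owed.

Cough syrup £10.78: over-the-counter medicine → 3.25% → £0.35035
Umbrella £10.85: all other goods → 8.5% → £0.92225
Laundry detergent £9.55: all other goods → 8.5% → £0.81175
Greeting card £5.94: all other goods → 8.5% → £0.5049
Cold medicine £9.69: over-the-counter medicine → 3.25% → £0.314925
Vitamin D (90 ct) £14.36: over-the-counter medicine → 3.25% → £0.4667
Scented candle £9.72: all other goods → 8.5% → £0.8262
Adhesive bandages £4.55: over-the-counter medicine → 3.25% → £0.147875
Unrounded tax sum = £4.34495 → £4.34

£4.34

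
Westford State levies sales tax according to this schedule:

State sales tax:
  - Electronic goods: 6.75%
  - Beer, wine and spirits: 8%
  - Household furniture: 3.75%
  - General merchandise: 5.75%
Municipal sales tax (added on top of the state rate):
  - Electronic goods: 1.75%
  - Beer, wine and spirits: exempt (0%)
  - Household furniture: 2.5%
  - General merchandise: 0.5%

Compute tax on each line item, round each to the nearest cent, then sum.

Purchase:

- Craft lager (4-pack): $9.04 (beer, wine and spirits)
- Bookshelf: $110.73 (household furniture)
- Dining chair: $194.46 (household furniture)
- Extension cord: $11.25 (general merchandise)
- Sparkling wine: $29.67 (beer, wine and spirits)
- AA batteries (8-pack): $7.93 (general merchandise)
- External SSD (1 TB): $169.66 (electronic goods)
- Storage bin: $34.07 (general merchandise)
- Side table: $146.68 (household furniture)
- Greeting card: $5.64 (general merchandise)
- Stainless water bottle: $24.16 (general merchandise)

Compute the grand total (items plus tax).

$794.23

Craft lager (4-pack) $9.04: beer, wine and spirits → 8% + 0% municipal = 8% → $0.72
Bookshelf $110.73: household furniture → 3.75% + 2.5% municipal = 6.25% → $6.92
Dining chair $194.46: household furniture → 3.75% + 2.5% municipal = 6.25% → $12.15
Extension cord $11.25: general merchandise → 5.75% + 0.5% municipal = 6.25% → $0.70
Sparkling wine $29.67: beer, wine and spirits → 8% + 0% municipal = 8% → $2.37
AA batteries (8-pack) $7.93: general merchandise → 5.75% + 0.5% municipal = 6.25% → $0.50
External SSD (1 TB) $169.66: electronic goods → 6.75% + 1.75% municipal = 8.5% → $14.42
Storage bin $34.07: general merchandise → 5.75% + 0.5% municipal = 6.25% → $2.13
Side table $146.68: household furniture → 3.75% + 2.5% municipal = 6.25% → $9.17
Greeting card $5.64: general merchandise → 5.75% + 0.5% municipal = 6.25% → $0.35
Stainless water bottle $24.16: general merchandise → 5.75% + 0.5% municipal = 6.25% → $1.51
Subtotal = $743.29; tax = $50.94; total due = $794.23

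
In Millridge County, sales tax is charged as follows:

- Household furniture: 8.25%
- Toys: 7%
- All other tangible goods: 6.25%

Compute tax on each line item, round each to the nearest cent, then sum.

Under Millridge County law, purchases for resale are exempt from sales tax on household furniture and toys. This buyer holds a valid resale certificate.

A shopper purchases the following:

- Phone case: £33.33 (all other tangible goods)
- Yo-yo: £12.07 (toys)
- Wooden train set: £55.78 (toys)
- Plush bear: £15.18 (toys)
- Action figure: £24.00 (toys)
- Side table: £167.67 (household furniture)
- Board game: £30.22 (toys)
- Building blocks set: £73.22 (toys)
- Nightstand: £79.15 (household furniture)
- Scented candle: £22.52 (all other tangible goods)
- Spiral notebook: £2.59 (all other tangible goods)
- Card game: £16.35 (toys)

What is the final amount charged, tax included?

Phone case £33.33: all other tangible goods → 6.25% → £2.08
Yo-yo £12.07: toys, buyer-exempt → 0% → £0.00
Wooden train set £55.78: toys, buyer-exempt → 0% → £0.00
Plush bear £15.18: toys, buyer-exempt → 0% → £0.00
Action figure £24.00: toys, buyer-exempt → 0% → £0.00
Side table £167.67: household furniture, buyer-exempt → 0% → £0.00
Board game £30.22: toys, buyer-exempt → 0% → £0.00
Building blocks set £73.22: toys, buyer-exempt → 0% → £0.00
Nightstand £79.15: household furniture, buyer-exempt → 0% → £0.00
Scented candle £22.52: all other tangible goods → 6.25% → £1.41
Spiral notebook £2.59: all other tangible goods → 6.25% → £0.16
Card game £16.35: toys, buyer-exempt → 0% → £0.00
Subtotal = £532.08; tax = £3.65; total due = £535.73

£535.73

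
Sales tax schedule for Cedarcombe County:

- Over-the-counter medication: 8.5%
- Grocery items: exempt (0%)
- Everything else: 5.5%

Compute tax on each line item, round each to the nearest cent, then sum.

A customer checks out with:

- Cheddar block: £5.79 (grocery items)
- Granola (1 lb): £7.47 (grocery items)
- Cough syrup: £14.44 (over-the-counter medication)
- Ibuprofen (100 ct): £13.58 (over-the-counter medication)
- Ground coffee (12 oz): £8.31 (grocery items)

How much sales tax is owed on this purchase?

£2.38

Cheddar block £5.79: grocery items → 0% → £0.00
Granola (1 lb) £7.47: grocery items → 0% → £0.00
Cough syrup £14.44: over-the-counter medication → 8.5% → £1.23
Ibuprofen (100 ct) £13.58: over-the-counter medication → 8.5% → £1.15
Ground coffee (12 oz) £8.31: grocery items → 0% → £0.00
Total tax = £1.23 + £1.15 = £2.38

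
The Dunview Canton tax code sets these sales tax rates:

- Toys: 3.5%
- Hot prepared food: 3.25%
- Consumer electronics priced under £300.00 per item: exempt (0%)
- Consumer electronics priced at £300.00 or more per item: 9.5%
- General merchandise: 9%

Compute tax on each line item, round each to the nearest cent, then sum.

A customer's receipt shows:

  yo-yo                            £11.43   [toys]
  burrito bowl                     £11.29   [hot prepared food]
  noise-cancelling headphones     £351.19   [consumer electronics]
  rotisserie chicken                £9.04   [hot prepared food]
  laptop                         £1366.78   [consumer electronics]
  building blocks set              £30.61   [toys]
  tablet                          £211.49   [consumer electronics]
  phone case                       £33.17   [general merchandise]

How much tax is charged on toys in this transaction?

Yo-yo £11.43: toys → 3.5% → £0.40
Building blocks set £30.61: toys → 3.5% → £1.07
Tax on toys = £0.40 + £1.07 = £1.47

£1.47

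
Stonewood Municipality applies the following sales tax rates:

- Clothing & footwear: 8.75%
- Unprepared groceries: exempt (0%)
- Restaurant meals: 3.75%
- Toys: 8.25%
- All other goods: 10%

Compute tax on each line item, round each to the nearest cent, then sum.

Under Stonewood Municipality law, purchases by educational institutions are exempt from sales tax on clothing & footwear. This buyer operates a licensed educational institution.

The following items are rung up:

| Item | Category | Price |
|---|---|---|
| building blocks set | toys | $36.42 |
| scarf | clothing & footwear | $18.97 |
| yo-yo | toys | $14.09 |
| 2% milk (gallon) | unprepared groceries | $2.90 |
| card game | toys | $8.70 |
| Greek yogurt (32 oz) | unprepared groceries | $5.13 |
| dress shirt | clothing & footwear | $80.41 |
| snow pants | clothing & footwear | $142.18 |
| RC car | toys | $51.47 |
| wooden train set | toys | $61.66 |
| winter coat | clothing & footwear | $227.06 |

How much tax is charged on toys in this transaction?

$14.22

Building blocks set $36.42: toys → 8.25% → $3.00
Yo-yo $14.09: toys → 8.25% → $1.16
Card game $8.70: toys → 8.25% → $0.72
RC car $51.47: toys → 8.25% → $4.25
Wooden train set $61.66: toys → 8.25% → $5.09
Tax on toys = $3.00 + $1.16 + $0.72 + $4.25 + $5.09 = $14.22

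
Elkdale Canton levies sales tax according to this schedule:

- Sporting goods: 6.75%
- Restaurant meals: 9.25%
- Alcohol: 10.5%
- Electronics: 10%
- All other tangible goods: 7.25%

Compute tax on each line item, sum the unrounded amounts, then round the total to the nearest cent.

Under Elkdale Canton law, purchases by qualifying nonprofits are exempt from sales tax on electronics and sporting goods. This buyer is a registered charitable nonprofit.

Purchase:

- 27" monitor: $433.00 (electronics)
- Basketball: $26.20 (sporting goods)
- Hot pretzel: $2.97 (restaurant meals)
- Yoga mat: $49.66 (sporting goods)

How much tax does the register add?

$0.27

27" monitor $433.00: electronics, buyer-exempt → 0% → $0.00
Basketball $26.20: sporting goods, buyer-exempt → 0% → $0.00
Hot pretzel $2.97: restaurant meals → 9.25% → $0.274725
Yoga mat $49.66: sporting goods, buyer-exempt → 0% → $0.00
Unrounded tax sum = $0.274725 → $0.27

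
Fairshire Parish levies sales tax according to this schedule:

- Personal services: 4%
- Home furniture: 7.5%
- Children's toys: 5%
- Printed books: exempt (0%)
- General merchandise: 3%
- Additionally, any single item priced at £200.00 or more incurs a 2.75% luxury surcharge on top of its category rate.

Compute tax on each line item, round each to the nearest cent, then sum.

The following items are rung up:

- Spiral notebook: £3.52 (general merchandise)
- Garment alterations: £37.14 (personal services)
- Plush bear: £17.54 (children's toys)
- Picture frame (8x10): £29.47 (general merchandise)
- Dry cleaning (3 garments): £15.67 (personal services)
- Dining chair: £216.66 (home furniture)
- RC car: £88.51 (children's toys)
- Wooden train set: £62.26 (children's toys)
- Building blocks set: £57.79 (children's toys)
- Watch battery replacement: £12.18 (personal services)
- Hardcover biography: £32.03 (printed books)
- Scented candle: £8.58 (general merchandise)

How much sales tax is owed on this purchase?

£37.38

Spiral notebook £3.52: general merchandise → 3% → £0.11
Garment alterations £37.14: personal services → 4% → £1.49
Plush bear £17.54: children's toys → 5% → £0.88
Picture frame (8x10) £29.47: general merchandise → 3% → £0.88
Dry cleaning (3 garments) £15.67: personal services → 4% → £0.63
Dining chair £216.66: home furniture → 7.5% + 2.75% surcharge = 10.25% → £22.21
RC car £88.51: children's toys → 5% → £4.43
Wooden train set £62.26: children's toys → 5% → £3.11
Building blocks set £57.79: children's toys → 5% → £2.89
Watch battery replacement £12.18: personal services → 4% → £0.49
Hardcover biography £32.03: printed books → 0% → £0.00
Scented candle £8.58: general merchandise → 3% → £0.26
Total tax = £0.11 + £1.49 + £0.88 + £0.88 + £0.63 + £22.21 + £4.43 + £3.11 + £2.89 + £0.49 + £0.26 = £37.38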